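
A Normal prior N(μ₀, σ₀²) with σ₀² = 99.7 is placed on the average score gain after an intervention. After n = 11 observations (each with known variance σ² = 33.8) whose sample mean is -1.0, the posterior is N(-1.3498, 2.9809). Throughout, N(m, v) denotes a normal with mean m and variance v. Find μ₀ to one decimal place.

The posterior mean is a precision-weighted average: μ_n = (τ₀μ₀ + τ_data·x̄)/(τ₀+τ_data), with τ₀=1/σ₀² and τ_data=n/σ².
Here τ₀ = 1/99.7 = 0.010030 and τ_data = 11/33.8 = 0.325444, so τ_n = 0.335474.
Rearranging for μ₀: μ₀ = (μ_n·τ_n − τ_data·x̄)/τ₀ = (-1.3498·0.335474 − 0.325444·-1.0) / 0.010030 = -0.127379/0.010030 ≈ -12.7.

μ₀ = -12.7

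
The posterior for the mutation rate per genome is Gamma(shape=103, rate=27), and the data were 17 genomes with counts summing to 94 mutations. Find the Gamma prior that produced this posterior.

A Gamma(α, β) prior (rate parametrization) on a Poisson rate with n observations summing to S gives posterior Gamma(α+S, β+n).
So α = 103 − 94 = 9 and β = 27 − 17 = 10.

Gamma(shape=9, rate=10)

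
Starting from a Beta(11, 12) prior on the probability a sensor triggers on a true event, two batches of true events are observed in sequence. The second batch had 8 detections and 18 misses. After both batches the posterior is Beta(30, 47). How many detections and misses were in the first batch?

11 detections and 17 misses

Because Beta–binomial updating is additive in the counts, the combined data contributed (α_post−α_prior, β_post−β_prior) successes and failures.
Total across both batches: 30−11=19 detections, 47−12=35 misses.
Subtract the second batch: 19−8=11 detections and 35−18=17 misses.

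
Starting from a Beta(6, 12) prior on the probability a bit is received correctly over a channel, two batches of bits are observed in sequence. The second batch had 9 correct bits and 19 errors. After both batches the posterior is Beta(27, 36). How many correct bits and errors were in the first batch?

12 correct bits and 5 errors

Because Beta–binomial updating is additive in the counts, the combined data contributed (α_post−α_prior, β_post−β_prior) successes and failures.
Total across both batches: 27−6=21 correct bits, 36−12=24 errors.
Subtract the second batch: 21−9=12 correct bits and 24−19=5 errors.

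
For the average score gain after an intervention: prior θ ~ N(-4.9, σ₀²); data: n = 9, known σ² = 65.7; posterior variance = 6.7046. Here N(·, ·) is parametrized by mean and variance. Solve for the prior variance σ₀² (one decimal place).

σ₀² = 82.2

For the Normal–Normal model with known σ², precisions add: τ_n = τ₀ + n/σ².
So 1/σ₀² = 1/6.7046 − 9/65.7 = 0.149151 − 0.136986 = 0.012165.
Hence σ₀² = 1/0.012165 ≈ 82.2.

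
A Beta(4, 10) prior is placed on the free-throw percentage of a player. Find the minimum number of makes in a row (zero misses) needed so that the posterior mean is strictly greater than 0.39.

k = 3

After k makes and 0 misses the posterior is Beta(4+k, 10), with mean (4+k)/(4+10+k).
Set (4+k)/(14+k) > 0.39 and solve: k > (0.39·14 − 4)/(1 − 0.39) = 2.393.
The smallest integer exceeding 2.393 is 3.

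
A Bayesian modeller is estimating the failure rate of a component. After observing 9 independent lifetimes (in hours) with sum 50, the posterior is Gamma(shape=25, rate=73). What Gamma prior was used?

Gamma–exponential conjugacy: posterior shape = α + n, posterior rate = β + Σtᵢ.
So α = 25 − 9 = 16 and β = 73 − 50 = 23.

Gamma(shape=16, rate=23)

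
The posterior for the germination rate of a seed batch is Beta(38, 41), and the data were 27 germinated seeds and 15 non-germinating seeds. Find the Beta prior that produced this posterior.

Beta is conjugate to the binomial likelihood: posterior = Beta(α+s, β+f).
So α = 38 − 27 = 11 and β = 41 − 15 = 26.

Beta(11, 26)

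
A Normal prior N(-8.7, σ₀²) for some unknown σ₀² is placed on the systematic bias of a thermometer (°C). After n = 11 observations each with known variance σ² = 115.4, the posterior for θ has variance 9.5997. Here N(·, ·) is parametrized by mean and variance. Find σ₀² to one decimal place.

σ₀² = 113.0

Posterior precision equals prior precision plus data precision: 1/σ_n² = 1/σ₀² + n/σ².
So 1/σ₀² = 1/9.5997 − 11/115.4 = 0.104170 − 0.095321 = 0.008849.
Hence σ₀² = 1/0.008849 ≈ 113.0.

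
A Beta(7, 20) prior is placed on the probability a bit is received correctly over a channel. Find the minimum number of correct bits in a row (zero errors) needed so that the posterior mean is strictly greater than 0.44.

After k correct bits and 0 errors the posterior is Beta(7+k, 20), with mean (7+k)/(7+20+k).
Set (7+k)/(27+k) > 0.44 and solve: k > (0.44·27 − 7)/(1 − 0.44) = 8.714.
The smallest integer exceeding 8.714 is 9.

k = 9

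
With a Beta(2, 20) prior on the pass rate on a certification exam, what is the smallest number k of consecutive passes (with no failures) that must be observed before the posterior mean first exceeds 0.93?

k = 264

After k passes and 0 failures the posterior is Beta(2+k, 20), with mean (2+k)/(2+20+k).
Set (2+k)/(22+k) > 0.93 and solve: k > (0.93·22 − 2)/(1 − 0.93) = 263.714.
The smallest integer exceeding 263.714 is 264, and checking k=264: (266)/(286) = 0.9301 > 0.93.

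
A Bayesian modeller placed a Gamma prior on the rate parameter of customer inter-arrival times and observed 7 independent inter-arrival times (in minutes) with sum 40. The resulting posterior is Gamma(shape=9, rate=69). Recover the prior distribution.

For an exponential likelihood with a Gamma(α, β) prior on the rate, n observations with total T give posterior Gamma(α+n, β+T).
So α = 9 − 7 = 2 and β = 69 − 40 = 29.

Gamma(shape=2, rate=29)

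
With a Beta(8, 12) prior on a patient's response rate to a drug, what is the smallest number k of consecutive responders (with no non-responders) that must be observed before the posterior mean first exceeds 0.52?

k = 6

After k responders and 0 non-responders the posterior is Beta(8+k, 12), with mean (8+k)/(8+12+k).
Set (8+k)/(20+k) > 0.52 and solve: k > (0.52·20 − 8)/(1 − 0.52) = 5.000.
The smallest integer exceeding 5.000 is 6.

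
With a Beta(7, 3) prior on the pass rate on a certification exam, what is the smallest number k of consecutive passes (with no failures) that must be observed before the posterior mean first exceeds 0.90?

k = 21

After k passes and 0 failures the posterior is Beta(7+k, 3), with mean (7+k)/(7+3+k).
Set (7+k)/(10+k) > 0.90 and solve: k > (0.90·10 − 7)/(1 − 0.90) = 20.000.
The smallest integer exceeding 20.000 is 21.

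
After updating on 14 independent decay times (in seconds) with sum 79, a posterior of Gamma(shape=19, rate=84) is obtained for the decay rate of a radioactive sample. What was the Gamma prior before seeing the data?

Gamma(shape=5, rate=5)

Gamma–exponential conjugacy: posterior shape = α + n, posterior rate = β + Σtᵢ.
So α = 19 − 14 = 5 and β = 84 − 79 = 5.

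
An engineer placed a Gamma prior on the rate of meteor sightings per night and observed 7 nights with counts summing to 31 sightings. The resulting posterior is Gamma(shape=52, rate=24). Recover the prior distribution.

Gamma–Poisson conjugacy: posterior shape = α + Σxᵢ, posterior rate = β + n.
So α = 52 − 31 = 21 and β = 24 − 7 = 17.

Gamma(shape=21, rate=17)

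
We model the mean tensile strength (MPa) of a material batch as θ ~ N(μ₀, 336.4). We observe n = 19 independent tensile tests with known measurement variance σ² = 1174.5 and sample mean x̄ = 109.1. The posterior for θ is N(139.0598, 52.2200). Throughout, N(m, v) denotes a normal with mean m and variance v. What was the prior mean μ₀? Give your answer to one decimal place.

μ₀ = 302.1

The posterior mean is a precision-weighted average: μ_n = (τ₀μ₀ + τ_data·x̄)/(τ₀+τ_data), with τ₀=1/σ₀² and τ_data=n/σ².
Here τ₀ = 1/336.4 = 0.002973 and τ_data = 19/1174.5 = 0.016177, so τ_n = 0.019150.
Rearranging for μ₀: μ₀ = (μ_n·τ_n − τ_data·x̄)/τ₀ = (139.0598·0.019150 − 0.016177·109.1) / 0.002973 = 0.898084/0.002973 ≈ 302.1.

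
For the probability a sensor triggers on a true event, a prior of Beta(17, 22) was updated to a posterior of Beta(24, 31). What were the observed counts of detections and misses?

7 detections and 9 misses

A Beta(a, b) prior with s successes and f failures in binomial data gives a Beta(a+s, b+f) posterior.
So s = 24 − 17 = 7 and f = 31 − 22 = 9.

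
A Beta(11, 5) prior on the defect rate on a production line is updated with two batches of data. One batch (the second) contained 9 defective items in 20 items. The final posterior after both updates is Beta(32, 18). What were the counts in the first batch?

Sequential conjugate updates are equivalent to a single update on the pooled data, so total successes = posterior α − prior α and total failures = posterior β − prior β.
Total across both batches: 32−11=21 defective items, 18−5=13 good items.
Subtract the second batch: 21−9=12 defective items and 13−11=2 good items.

12 defective items and 2 good items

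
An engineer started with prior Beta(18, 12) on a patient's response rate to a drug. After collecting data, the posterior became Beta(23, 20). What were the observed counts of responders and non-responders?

5 responders and 8 non-responders

A Beta(a, b) prior with s successes and f failures in binomial data gives a Beta(a+s, b+f) posterior.
So s = 23 − 18 = 5 and f = 20 − 12 = 8.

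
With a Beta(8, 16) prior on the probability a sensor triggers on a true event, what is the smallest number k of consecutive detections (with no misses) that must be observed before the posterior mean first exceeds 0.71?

After k detections and 0 misses the posterior is Beta(8+k, 16), with mean (8+k)/(8+16+k).
Set (8+k)/(24+k) > 0.71 and solve: k > (0.71·24 − 8)/(1 − 0.71) = 31.172.
The smallest integer exceeding 31.172 is 32.

k = 32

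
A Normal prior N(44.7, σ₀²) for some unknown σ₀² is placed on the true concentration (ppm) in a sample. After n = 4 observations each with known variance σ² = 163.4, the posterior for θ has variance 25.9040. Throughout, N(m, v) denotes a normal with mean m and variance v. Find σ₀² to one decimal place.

For the Normal–Normal model with known σ², precisions add: τ_n = τ₀ + n/σ².
So 1/σ₀² = 1/25.9040 − 4/163.4 = 0.038604 − 0.024480 = 0.014124.
Hence σ₀² = 1/0.014124 ≈ 70.8.

σ₀² = 70.8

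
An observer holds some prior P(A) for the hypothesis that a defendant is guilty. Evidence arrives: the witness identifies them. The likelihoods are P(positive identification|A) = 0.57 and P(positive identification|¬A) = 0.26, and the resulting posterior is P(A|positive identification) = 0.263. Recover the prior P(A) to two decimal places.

In odds form, posterior odds = prior odds × likelihood ratio, so prior odds = posterior odds ÷ LR.
Posterior odds = 0.263/(1−0.263) = 0.3569. LR = 0.57/0.26 = 2.1923.
Prior odds = 0.3569/2.1923 = 0.1628, so P(A) = 0.1628/(1+0.1628) ≈ 0.14.

P(A) = 0.14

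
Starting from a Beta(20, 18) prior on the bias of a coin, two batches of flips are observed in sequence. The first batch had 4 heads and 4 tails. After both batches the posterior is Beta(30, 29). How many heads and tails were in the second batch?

Because Beta–binomial updating is additive in the counts, the combined data contributed (α_post−α_prior, β_post−β_prior) successes and failures.
Total across both batches: 30−20=10 heads, 29−18=11 tails.
Subtract the first batch: 10−4=6 heads and 11−4=7 tails.

6 heads and 7 tails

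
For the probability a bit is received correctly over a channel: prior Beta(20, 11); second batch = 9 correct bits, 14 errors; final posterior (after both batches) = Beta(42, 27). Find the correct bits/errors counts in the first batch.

13 correct bits and 2 errors

Sequential conjugate updates are equivalent to a single update on the pooled data, so total successes = posterior α − prior α and total failures = posterior β − prior β.
Total across both batches: 42−20=22 correct bits, 27−11=16 errors.
Subtract the second batch: 22−9=13 correct bits and 16−14=2 errors.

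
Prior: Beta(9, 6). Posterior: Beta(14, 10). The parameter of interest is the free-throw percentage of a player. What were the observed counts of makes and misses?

Under Beta–binomial conjugacy the posterior parameters are (α+s, β+f).
So s = 14 − 9 = 5 and f = 10 − 6 = 4.

5 makes and 4 misses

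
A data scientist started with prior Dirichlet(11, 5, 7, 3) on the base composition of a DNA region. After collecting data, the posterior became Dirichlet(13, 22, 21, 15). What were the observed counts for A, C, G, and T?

For a Dirichlet(α) prior with multinomial counts c, the posterior is Dirichlet(α + c) componentwise.
Counts are posterior − prior componentwise: 13−11=2, 22−5=17, 21−7=14, 15−3=12.

counts (2, 17, 14, 12)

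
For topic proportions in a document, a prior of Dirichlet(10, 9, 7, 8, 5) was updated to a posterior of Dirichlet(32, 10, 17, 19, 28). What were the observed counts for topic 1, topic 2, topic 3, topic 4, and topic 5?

For a Dirichlet(α) prior with multinomial counts c, the posterior is Dirichlet(α + c) componentwise.
Counts are posterior − prior componentwise: 32−10=22, 10−9=1, 17−7=10, 19−8=11, 28−5=23.

counts (22, 1, 10, 11, 23)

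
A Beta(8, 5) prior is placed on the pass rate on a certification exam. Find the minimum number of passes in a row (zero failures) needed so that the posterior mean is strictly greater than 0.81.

After k passes and 0 failures the posterior is Beta(8+k, 5), with mean (8+k)/(8+5+k).
Set (8+k)/(13+k) > 0.81 and solve: k > (0.81·13 − 8)/(1 − 0.81) = 13.316.
The smallest integer exceeding 13.316 is 14, and checking k=14: (22)/(27) = 0.8148 > 0.81.

k = 14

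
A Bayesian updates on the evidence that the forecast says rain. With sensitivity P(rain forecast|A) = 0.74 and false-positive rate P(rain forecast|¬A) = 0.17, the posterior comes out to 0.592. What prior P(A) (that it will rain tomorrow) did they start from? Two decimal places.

P(A) = 0.25

In odds form, posterior odds = prior odds × likelihood ratio, so prior odds = posterior odds ÷ LR.
Posterior odds = 0.592/(1−0.592) = 1.4510. LR = 0.74/0.17 = 4.3529.
Prior odds = 1.4510/4.3529 = 0.3333, so P(A) = 0.3333/(1+0.3333) ≈ 0.25.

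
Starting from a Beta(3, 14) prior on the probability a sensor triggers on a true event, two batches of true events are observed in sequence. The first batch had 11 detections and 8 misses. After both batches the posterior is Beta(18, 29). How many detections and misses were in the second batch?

4 detections and 7 misses

Because Beta–binomial updating is additive in the counts, the combined data contributed (α_post−α_prior, β_post−β_prior) successes and failures.
Total across both batches: 18−3=15 detections, 29−14=15 misses.
Subtract the first batch: 15−11=4 detections and 15−8=7 misses.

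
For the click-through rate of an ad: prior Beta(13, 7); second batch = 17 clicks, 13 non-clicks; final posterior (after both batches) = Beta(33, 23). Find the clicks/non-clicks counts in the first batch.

3 clicks and 3 non-clicks

Because Beta–binomial updating is additive in the counts, the combined data contributed (α_post−α_prior, β_post−β_prior) successes and failures.
Total across both batches: 33−13=20 clicks, 23−7=16 non-clicks.
Subtract the second batch: 20−17=3 clicks and 16−13=3 non-clicks.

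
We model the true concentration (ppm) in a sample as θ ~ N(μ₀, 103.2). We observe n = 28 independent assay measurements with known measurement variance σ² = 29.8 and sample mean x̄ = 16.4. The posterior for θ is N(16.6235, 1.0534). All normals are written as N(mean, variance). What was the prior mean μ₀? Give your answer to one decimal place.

μ₀ = 38.3

With known observation variance, the Normal–Normal posterior has precision τ_n = τ₀ + n/σ² and mean μ_n = (τ₀μ₀ + (n/σ²)x̄)/τ_n.
Here τ₀ = 1/103.2 = 0.009690 and τ_data = 28/29.8 = 0.939597, so τ_n = 0.949287.
Rearranging for μ₀: μ₀ = (μ_n·τ_n − τ_data·x̄)/τ₀ = (16.6235·0.949287 − 0.939597·16.4) / 0.009690 = 0.371082/0.009690 ≈ 38.3.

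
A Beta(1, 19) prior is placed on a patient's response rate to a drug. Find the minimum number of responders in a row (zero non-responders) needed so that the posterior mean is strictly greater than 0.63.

After k responders and 0 non-responders the posterior is Beta(1+k, 19), with mean (1+k)/(1+19+k).
Set (1+k)/(20+k) > 0.63 and solve: k > (0.63·20 − 1)/(1 − 0.63) = 31.351.
The smallest integer exceeding 31.351 is 32, and checking k=32: (33)/(52) = 0.6346 > 0.63.

k = 32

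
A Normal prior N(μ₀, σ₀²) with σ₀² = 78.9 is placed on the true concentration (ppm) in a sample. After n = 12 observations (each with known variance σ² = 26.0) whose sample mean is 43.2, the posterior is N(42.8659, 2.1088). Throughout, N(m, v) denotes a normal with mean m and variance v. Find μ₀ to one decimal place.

With known observation variance, the Normal–Normal posterior has precision τ_n = τ₀ + n/σ² and mean μ_n = (τ₀μ₀ + (n/σ²)x̄)/τ_n.
Here τ₀ = 1/78.9 = 0.012674 and τ_data = 12/26.0 = 0.461538, so τ_n = 0.474212.
Rearranging for μ₀: μ₀ = (μ_n·τ_n − τ_data·x̄)/τ₀ = (42.8659·0.474212 − 0.461538·43.2) / 0.012674 = 0.389083/0.012674 ≈ 30.7.

μ₀ = 30.7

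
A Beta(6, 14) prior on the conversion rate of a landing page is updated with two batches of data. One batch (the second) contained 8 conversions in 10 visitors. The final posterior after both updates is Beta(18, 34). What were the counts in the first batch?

Because Beta–binomial updating is additive in the counts, the combined data contributed (α_post−α_prior, β_post−β_prior) successes and failures.
Total across both batches: 18−6=12 conversions, 34−14=20 bounces.
Subtract the second batch: 12−8=4 conversions and 20−2=18 bounces.

4 conversions and 18 bounces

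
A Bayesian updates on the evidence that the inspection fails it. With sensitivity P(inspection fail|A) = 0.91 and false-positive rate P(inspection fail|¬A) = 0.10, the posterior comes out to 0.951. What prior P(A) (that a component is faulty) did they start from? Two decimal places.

P(A) = 0.68

Bayes' rule in odds form gives O(A|E) = O(A)·[P(E|A)/P(E|¬A)], hence O(A) = O(A|E)/LR.
Posterior odds = 0.951/(1−0.951) = 19.4082. LR = 0.91/0.10 = 9.1000.
Prior odds = 19.4082/9.1000 = 2.1328, so P(A) = 2.1328/(1+2.1328) ≈ 0.68.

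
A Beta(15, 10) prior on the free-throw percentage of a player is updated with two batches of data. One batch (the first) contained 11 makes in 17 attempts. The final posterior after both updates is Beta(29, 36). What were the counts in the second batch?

3 makes and 20 misses

Sequential conjugate updates are equivalent to a single update on the pooled data, so total successes = posterior α − prior α and total failures = posterior β − prior β.
Total across both batches: 29−15=14 makes, 36−10=26 misses.
Subtract the first batch: 14−11=3 makes and 26−6=20 misses.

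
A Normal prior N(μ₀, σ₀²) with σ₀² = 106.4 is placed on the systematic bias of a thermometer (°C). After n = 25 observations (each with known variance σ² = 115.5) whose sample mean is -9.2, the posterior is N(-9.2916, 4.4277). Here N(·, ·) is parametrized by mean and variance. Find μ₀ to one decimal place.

μ₀ = -11.4

The posterior mean is a precision-weighted average: μ_n = (τ₀μ₀ + τ_data·x̄)/(τ₀+τ_data), with τ₀=1/σ₀² and τ_data=n/σ².
Here τ₀ = 1/106.4 = 0.009398 and τ_data = 25/115.5 = 0.216450, so τ_n = 0.225848.
Rearranging for μ₀: μ₀ = (μ_n·τ_n − τ_data·x̄)/τ₀ = (-9.2916·0.225848 − 0.216450·-9.2) / 0.009398 = -0.107149/0.009398 ≈ -11.4.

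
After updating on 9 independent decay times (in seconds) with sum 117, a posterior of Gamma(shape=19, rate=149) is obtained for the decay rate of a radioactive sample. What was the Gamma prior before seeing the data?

For an exponential likelihood with a Gamma(α, β) prior on the rate, n observations with total T give posterior Gamma(α+n, β+T).
So α = 19 − 9 = 10 and β = 149 − 117 = 32.

Gamma(shape=10, rate=32)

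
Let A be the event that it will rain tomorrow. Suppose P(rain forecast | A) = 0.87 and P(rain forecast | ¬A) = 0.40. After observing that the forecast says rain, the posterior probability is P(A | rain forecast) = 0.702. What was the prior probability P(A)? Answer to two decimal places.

In odds form, posterior odds = prior odds × likelihood ratio, so prior odds = posterior odds ÷ LR.
Posterior odds = 0.702/(1−0.702) = 2.3557. LR = 0.87/0.40 = 2.1750.
Prior odds = 2.3557/2.1750 = 1.0831, so P(A) = 1.0831/(1+1.0831) ≈ 0.52.

P(A) = 0.52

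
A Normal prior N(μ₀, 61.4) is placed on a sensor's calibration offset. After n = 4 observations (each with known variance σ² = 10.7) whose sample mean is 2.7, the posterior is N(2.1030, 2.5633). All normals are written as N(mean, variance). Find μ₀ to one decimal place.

μ₀ = -11.6

With known observation variance, the Normal–Normal posterior has precision τ_n = τ₀ + n/σ² and mean μ_n = (τ₀μ₀ + (n/σ²)x̄)/τ_n.
Here τ₀ = 1/61.4 = 0.016287 and τ_data = 4/10.7 = 0.373832, so τ_n = 0.390119.
Rearranging for μ₀: μ₀ = (μ_n·τ_n − τ_data·x̄)/τ₀ = (2.1030·0.390119 − 0.373832·2.7) / 0.016287 = -0.188926/0.016287 ≈ -11.6.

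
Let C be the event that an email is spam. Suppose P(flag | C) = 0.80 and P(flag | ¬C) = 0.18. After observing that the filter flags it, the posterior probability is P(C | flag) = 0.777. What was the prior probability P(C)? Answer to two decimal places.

Bayes' rule in odds form gives O(C|E) = O(C)·[P(E|C)/P(E|¬C)], hence O(C) = O(C|E)/LR.
Posterior odds = 0.777/(1−0.777) = 3.4843. LR = 0.80/0.18 = 4.4444.
Prior odds = 3.4843/4.4444 = 0.7840, so P(C) = 0.7840/(1+0.7840) ≈ 0.44.

P(C) = 0.44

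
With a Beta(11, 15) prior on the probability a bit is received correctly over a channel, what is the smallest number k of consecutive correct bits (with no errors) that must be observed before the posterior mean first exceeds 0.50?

After k correct bits and 0 errors the posterior is Beta(11+k, 15), with mean (11+k)/(11+15+k).
Set (11+k)/(26+k) > 0.50 and solve: k > (0.50·26 − 11)/(1 − 0.50) = 4.000.
The smallest integer exceeding 4.000 is 5.

k = 5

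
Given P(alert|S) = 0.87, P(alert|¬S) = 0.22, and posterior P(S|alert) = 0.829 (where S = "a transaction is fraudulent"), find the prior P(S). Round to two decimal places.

In odds form, posterior odds = prior odds × likelihood ratio, so prior odds = posterior odds ÷ LR.
Posterior odds = 0.829/(1−0.829) = 4.8480. LR = 0.87/0.22 = 3.9545.
Prior odds = 4.8480/3.9545 = 1.2259, so P(S) = 1.2259/(1+1.2259) ≈ 0.55.

P(S) = 0.55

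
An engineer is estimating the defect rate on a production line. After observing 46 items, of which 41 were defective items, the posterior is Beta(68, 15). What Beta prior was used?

A Beta(a, b) prior with s successes and f failures in binomial data gives a Beta(a+s, b+f) posterior.
Subtract the data counts: 68−41=27, 15−5=10.

Beta(27, 10)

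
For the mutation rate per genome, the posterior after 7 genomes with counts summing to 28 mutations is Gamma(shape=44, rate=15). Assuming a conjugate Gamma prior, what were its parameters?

Gamma(shape=16, rate=8)

Gamma–Poisson conjugacy: posterior shape = α + Σxᵢ, posterior rate = β + n.
So α = 44 − 28 = 16 and β = 15 − 7 = 8.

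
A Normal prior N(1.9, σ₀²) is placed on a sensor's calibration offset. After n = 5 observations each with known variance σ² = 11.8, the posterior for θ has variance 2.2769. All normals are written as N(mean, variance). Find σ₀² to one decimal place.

Posterior precision equals prior precision plus data precision: 1/σ_n² = 1/σ₀² + n/σ².
So 1/σ₀² = 1/2.2769 − 5/11.8 = 0.439194 − 0.423729 = 0.015465.
Hence σ₀² = 1/0.015465 ≈ 64.7.

σ₀² = 64.7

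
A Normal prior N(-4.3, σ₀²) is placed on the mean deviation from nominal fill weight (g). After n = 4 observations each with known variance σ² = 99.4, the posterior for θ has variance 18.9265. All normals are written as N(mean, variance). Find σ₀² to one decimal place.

For the Normal–Normal model with known σ², precisions add: τ_n = τ₀ + n/σ².
So 1/σ₀² = 1/18.9265 − 4/99.4 = 0.052836 − 0.040241 = 0.012595.
Hence σ₀² = 1/0.012595 ≈ 79.4.

σ₀² = 79.4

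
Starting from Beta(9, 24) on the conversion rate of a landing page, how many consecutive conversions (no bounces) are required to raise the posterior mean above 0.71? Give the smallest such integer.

k = 50

After k conversions and 0 bounces the posterior is Beta(9+k, 24), with mean (9+k)/(9+24+k).
Set (9+k)/(33+k) > 0.71 and solve: k > (0.71·33 − 9)/(1 − 0.71) = 49.759.
The smallest integer exceeding 49.759 is 50, and checking k=50: (59)/(83) = 0.7108 > 0.71.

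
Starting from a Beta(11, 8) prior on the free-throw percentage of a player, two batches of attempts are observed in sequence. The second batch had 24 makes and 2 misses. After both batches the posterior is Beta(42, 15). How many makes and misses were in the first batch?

Because Beta–binomial updating is additive in the counts, the combined data contributed (α_post−α_prior, β_post−β_prior) successes and failures.
Total across both batches: 42−11=31 makes, 15−8=7 misses.
Subtract the second batch: 31−24=7 makes and 7−2=5 misses.

7 makes and 5 misses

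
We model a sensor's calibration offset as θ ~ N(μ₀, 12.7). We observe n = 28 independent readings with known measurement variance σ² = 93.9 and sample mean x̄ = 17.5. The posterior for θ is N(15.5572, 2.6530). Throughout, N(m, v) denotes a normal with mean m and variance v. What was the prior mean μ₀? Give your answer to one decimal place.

The posterior mean is a precision-weighted average: μ_n = (τ₀μ₀ + τ_data·x̄)/(τ₀+τ_data), with τ₀=1/σ₀² and τ_data=n/σ².
Here τ₀ = 1/12.7 = 0.078740 and τ_data = 28/93.9 = 0.298190, so τ_n = 0.376930.
Rearranging for μ₀: μ₀ = (μ_n·τ_n − τ_data·x̄)/τ₀ = (15.5572·0.376930 − 0.298190·17.5) / 0.078740 = 0.645650/0.078740 ≈ 8.2.

μ₀ = 8.2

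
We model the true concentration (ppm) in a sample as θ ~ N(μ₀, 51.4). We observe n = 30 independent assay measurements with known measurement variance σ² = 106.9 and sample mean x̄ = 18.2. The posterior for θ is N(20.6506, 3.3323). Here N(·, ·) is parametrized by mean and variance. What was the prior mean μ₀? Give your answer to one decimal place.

The posterior mean is a precision-weighted average: μ_n = (τ₀μ₀ + τ_data·x̄)/(τ₀+τ_data), with τ₀=1/σ₀² and τ_data=n/σ².
Here τ₀ = 1/51.4 = 0.019455 and τ_data = 30/106.9 = 0.280636, so τ_n = 0.300091.
Rearranging for μ₀: μ₀ = (μ_n·τ_n − τ_data·x̄)/τ₀ = (20.6506·0.300091 − 0.280636·18.2) / 0.019455 = 1.089484/0.019455 ≈ 56.0.

μ₀ = 56.0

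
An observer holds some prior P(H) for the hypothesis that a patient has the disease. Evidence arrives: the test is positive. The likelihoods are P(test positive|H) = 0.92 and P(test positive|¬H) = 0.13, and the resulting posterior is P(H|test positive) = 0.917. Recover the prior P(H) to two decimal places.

P(H) = 0.61

Bayes' rule in odds form gives O(H|E) = O(H)·[P(E|H)/P(E|¬H)], hence O(H) = O(H|E)/LR.
Posterior odds = 0.917/(1−0.917) = 11.0482. LR = 0.92/0.13 = 7.0769.
Prior odds = 11.0482/7.0769 = 1.5612, so P(H) = 1.5612/(1+1.5612) ≈ 0.61.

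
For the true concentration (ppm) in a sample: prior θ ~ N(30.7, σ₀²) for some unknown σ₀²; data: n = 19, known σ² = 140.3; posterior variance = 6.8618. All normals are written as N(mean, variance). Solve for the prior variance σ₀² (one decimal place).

Posterior precision equals prior precision plus data precision: 1/σ_n² = 1/σ₀² + n/σ².
So 1/σ₀² = 1/6.8618 − 19/140.3 = 0.145734 − 0.135424 = 0.010310.
Hence σ₀² = 1/0.010310 ≈ 97.0.

σ₀² = 97.0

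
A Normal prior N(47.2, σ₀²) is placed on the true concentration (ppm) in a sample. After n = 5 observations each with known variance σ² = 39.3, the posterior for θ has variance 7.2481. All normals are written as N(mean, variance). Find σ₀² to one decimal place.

σ₀² = 93.1

For the Normal–Normal model with known σ², precisions add: τ_n = τ₀ + n/σ².
So 1/σ₀² = 1/7.2481 − 5/39.3 = 0.137967 − 0.127226 = 0.010741.
Hence σ₀² = 1/0.010741 ≈ 93.1.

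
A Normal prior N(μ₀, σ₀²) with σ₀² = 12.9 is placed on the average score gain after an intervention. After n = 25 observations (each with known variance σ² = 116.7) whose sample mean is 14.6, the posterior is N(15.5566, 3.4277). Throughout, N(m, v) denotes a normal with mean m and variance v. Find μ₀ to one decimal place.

μ₀ = 18.2

With known observation variance, the Normal–Normal posterior has precision τ_n = τ₀ + n/σ² and mean μ_n = (τ₀μ₀ + (n/σ²)x̄)/τ_n.
Here τ₀ = 1/12.9 = 0.077519 and τ_data = 25/116.7 = 0.214225, so τ_n = 0.291744.
Rearranging for μ₀: μ₀ = (μ_n·τ_n − τ_data·x̄)/τ₀ = (15.5566·0.291744 − 0.214225·14.6) / 0.077519 = 1.410860/0.077519 ≈ 18.2.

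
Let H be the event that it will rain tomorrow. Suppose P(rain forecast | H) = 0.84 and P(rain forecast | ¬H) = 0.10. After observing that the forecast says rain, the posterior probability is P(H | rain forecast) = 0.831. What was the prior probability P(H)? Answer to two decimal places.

Bayes' rule in odds form gives O(H|E) = O(H)·[P(E|H)/P(E|¬H)], hence O(H) = O(H|E)/LR.
Posterior odds = 0.831/(1−0.831) = 4.9172. LR = 0.84/0.10 = 8.4000.
Prior odds = 4.9172/8.4000 = 0.5854, so P(H) = 0.5854/(1+0.5854) ≈ 0.37.

P(H) = 0.37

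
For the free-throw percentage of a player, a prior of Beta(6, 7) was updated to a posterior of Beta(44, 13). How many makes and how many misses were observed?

Beta is conjugate to the binomial likelihood: posterior = Beta(a+s, b+f).
Match parameters: s=44−6=38, f=13−7=6.

38 makes and 6 misses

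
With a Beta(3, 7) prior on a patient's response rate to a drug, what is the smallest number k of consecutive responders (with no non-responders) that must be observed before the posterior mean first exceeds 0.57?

After k responders and 0 non-responders the posterior is Beta(3+k, 7), with mean (3+k)/(3+7+k).
Set (3+k)/(10+k) > 0.57 and solve: k > (0.57·10 − 3)/(1 − 0.57) = 6.279.
The smallest integer exceeding 6.279 is 7, and checking k=7: (10)/(17) = 0.5882 > 0.57.

k = 7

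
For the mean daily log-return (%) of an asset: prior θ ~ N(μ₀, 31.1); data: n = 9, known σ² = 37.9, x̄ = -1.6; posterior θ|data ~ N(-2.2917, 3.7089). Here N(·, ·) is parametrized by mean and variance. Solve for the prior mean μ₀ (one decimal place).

With known observation variance, the Normal–Normal posterior has precision τ_n = τ₀ + n/σ² and mean μ_n = (τ₀μ₀ + (n/σ²)x̄)/τ_n.
Here τ₀ = 1/31.1 = 0.032154 and τ_data = 9/37.9 = 0.237467, so τ_n = 0.269621.
Rearranging for μ₀: μ₀ = (μ_n·τ_n − τ_data·x̄)/τ₀ = (-2.2917·0.269621 − 0.237467·-1.6) / 0.032154 = -0.237943/0.032154 ≈ -7.4.

μ₀ = -7.4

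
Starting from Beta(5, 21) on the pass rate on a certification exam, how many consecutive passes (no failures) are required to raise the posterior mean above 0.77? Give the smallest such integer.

k = 66

After k passes and 0 failures the posterior is Beta(5+k, 21), with mean (5+k)/(5+21+k).
Set (5+k)/(26+k) > 0.77 and solve: k > (0.77·26 − 5)/(1 − 0.77) = 65.304.
The smallest integer exceeding 65.304 is 66.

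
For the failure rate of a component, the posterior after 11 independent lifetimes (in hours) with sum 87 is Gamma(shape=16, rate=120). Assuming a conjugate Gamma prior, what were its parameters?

Gamma(shape=5, rate=33)

For an exponential likelihood with a Gamma(α, β) prior on the rate, n observations with total T give posterior Gamma(α+n, β+T).
So α = 16 − 11 = 5 and β = 120 − 87 = 33.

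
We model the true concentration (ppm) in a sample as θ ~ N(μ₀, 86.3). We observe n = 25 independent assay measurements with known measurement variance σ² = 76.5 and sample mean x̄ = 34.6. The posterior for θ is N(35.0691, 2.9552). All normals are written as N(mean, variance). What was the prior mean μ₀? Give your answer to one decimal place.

With known observation variance, the Normal–Normal posterior has precision τ_n = τ₀ + n/σ² and mean μ_n = (τ₀μ₀ + (n/σ²)x̄)/τ_n.
Here τ₀ = 1/86.3 = 0.011587 and τ_data = 25/76.5 = 0.326797, so τ_n = 0.338384.
Rearranging for μ₀: μ₀ = (μ_n·τ_n − τ_data·x̄)/τ₀ = (35.0691·0.338384 − 0.326797·34.6) / 0.011587 = 0.559646/0.011587 ≈ 48.3.

μ₀ = 48.3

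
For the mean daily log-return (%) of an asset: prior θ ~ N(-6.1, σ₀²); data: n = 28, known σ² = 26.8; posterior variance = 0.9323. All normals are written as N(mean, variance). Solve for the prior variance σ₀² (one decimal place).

σ₀² = 35.9

Posterior precision equals prior precision plus data precision: 1/σ_n² = 1/σ₀² + n/σ².
So 1/σ₀² = 1/0.9323 − 28/26.8 = 1.072616 − 1.044776 = 0.027840.
Hence σ₀² = 1/0.027840 ≈ 35.9.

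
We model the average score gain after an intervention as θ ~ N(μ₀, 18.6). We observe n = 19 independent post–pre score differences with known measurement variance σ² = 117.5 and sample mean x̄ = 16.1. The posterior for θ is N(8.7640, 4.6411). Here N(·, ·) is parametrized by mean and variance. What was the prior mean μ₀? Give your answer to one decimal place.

μ₀ = -13.3

The posterior mean is a precision-weighted average: μ_n = (τ₀μ₀ + τ_data·x̄)/(τ₀+τ_data), with τ₀=1/σ₀² and τ_data=n/σ².
Here τ₀ = 1/18.6 = 0.053763 and τ_data = 19/117.5 = 0.161702, so τ_n = 0.215465.
Rearranging for μ₀: μ₀ = (μ_n·τ_n − τ_data·x̄)/τ₀ = (8.7640·0.215465 − 0.161702·16.1) / 0.053763 = -0.715067/0.053763 ≈ -13.3.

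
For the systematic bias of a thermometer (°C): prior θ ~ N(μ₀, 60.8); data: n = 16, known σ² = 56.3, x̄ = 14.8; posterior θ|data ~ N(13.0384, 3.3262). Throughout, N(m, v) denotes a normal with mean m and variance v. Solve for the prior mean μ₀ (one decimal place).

With known observation variance, the Normal–Normal posterior has precision τ_n = τ₀ + n/σ² and mean μ_n = (τ₀μ₀ + (n/σ²)x̄)/τ_n.
Here τ₀ = 1/60.8 = 0.016447 and τ_data = 16/56.3 = 0.284192, so τ_n = 0.300639.
Rearranging for μ₀: μ₀ = (μ_n·τ_n − τ_data·x̄)/τ₀ = (13.0384·0.300639 − 0.284192·14.8) / 0.016447 = -0.286190/0.016447 ≈ -17.4.

μ₀ = -17.4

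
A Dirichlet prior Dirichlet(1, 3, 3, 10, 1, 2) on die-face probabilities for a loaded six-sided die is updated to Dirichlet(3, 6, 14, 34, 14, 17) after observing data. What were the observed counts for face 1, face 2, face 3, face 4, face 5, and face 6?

counts (2, 3, 11, 24, 13, 15)

For a Dirichlet(α) prior with multinomial counts c, the posterior is Dirichlet(α + c) componentwise.
Counts are posterior − prior componentwise: 3−1=2, 6−3=3, 14−3=11, 34−10=24, 14−1=13, 17−2=15.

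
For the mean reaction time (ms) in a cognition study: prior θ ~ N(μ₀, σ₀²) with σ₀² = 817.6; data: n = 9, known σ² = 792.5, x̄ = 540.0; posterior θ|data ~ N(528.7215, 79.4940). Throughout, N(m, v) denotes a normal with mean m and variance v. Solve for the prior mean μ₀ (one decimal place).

With known observation variance, the Normal–Normal posterior has precision τ_n = τ₀ + n/σ² and mean μ_n = (τ₀μ₀ + (n/σ²)x̄)/τ_n.
Here τ₀ = 1/817.6 = 0.001223 and τ_data = 9/792.5 = 0.011356, so τ_n = 0.012579.
Rearranging for μ₀: μ₀ = (μ_n·τ_n − τ_data·x̄)/τ₀ = (528.7215·0.012579 − 0.011356·540.0) / 0.001223 = 0.518548/0.001223 ≈ 424.0.

μ₀ = 424.0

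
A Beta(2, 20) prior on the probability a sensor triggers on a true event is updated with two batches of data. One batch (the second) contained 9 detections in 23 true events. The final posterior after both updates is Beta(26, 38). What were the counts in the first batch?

Because Beta–binomial updating is additive in the counts, the combined data contributed (α_post−α_prior, β_post−β_prior) successes and failures.
Total across both batches: 26−2=24 detections, 38−20=18 misses.
Subtract the second batch: 24−9=15 detections and 18−14=4 misses.

15 detections and 4 misses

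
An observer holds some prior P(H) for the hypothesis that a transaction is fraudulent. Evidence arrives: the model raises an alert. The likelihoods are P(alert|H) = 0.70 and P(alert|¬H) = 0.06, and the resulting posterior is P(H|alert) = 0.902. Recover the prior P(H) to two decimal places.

In odds form, posterior odds = prior odds × likelihood ratio, so prior odds = posterior odds ÷ LR.
Posterior odds = 0.902/(1−0.902) = 9.2041. LR = 0.70/0.06 = 11.6667.
Prior odds = 9.2041/11.6667 = 0.7889, so P(H) = 0.7889/(1+0.7889) ≈ 0.44.

P(H) = 0.44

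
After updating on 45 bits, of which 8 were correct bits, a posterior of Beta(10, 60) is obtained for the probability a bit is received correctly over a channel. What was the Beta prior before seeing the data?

Beta(2, 23)

Under Beta–binomial conjugacy the posterior parameters are (a+s, b+f).
Subtract the data counts: 10−8=2, 60−37=23.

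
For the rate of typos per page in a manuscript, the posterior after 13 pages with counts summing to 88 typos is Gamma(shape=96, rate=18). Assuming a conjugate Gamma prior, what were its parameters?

Gamma(shape=8, rate=5)

A Gamma(α, β) prior (rate parametrization) on a Poisson rate with n observations summing to S gives posterior Gamma(α+S, β+n).
So α = 96 − 88 = 8 and β = 18 − 13 = 5.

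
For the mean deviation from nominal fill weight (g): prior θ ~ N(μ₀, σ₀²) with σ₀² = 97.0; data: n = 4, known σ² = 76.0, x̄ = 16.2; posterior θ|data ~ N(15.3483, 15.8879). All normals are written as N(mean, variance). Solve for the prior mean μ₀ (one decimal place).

With known observation variance, the Normal–Normal posterior has precision τ_n = τ₀ + n/σ² and mean μ_n = (τ₀μ₀ + (n/σ²)x̄)/τ_n.
Here τ₀ = 1/97.0 = 0.010309 and τ_data = 4/76.0 = 0.052632, so τ_n = 0.062941.
Rearranging for μ₀: μ₀ = (μ_n·τ_n − τ_data·x̄)/τ₀ = (15.3483·0.062941 − 0.052632·16.2) / 0.010309 = 0.113399/0.010309 ≈ 11.0.

μ₀ = 11.0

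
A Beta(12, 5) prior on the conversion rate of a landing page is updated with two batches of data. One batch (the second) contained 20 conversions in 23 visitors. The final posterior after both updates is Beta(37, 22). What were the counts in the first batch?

Sequential conjugate updates are equivalent to a single update on the pooled data, so total successes = posterior α − prior α and total failures = posterior β − prior β.
Total across both batches: 37−12=25 conversions, 22−5=17 bounces.
Subtract the second batch: 25−20=5 conversions and 17−3=14 bounces.

5 conversions and 14 bounces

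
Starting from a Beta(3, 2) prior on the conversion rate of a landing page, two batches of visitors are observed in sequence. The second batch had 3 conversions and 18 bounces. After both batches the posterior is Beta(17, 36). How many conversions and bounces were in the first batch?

11 conversions and 16 bounces

Because Beta–binomial updating is additive in the counts, the combined data contributed (α_post−α_prior, β_post−β_prior) successes and failures.
Total across both batches: 17−3=14 conversions, 36−2=34 bounces.
Subtract the second batch: 14−3=11 conversions and 34−18=16 bounces.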